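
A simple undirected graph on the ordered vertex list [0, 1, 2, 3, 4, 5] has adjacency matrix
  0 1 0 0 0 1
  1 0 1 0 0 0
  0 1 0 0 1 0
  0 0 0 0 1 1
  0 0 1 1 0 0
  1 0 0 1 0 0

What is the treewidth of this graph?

A width-2 tree decomposition is:
Bags: B1 = {3, 4, 5}  B2 = {0, 4, 5}  B3 = {0, 1, 4}  B4 = {1, 2, 4}
Tree: B1–B2, B2–B3, B3–B4
Each bag holds 3 vertices, so the decomposition has width 2, which upper-bounds the treewidth. Since 4–3–5–0–1–2–4 is a cycle in G, G is not acyclic. Forests are exactly the graphs of treewidth ≤ 1, so tw(G) ≥ 2. Combining the bounds, tw(G) = 2.

2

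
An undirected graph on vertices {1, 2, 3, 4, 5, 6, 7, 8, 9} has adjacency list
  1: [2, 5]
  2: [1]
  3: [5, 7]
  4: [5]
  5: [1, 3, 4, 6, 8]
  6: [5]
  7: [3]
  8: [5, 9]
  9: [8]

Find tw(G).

A width-1 tree decomposition is:
Bags: B1 = {3, 5}  B2 = {3, 7}  B3 = {5, 6}  B4 = {4, 5}  B5 = {1, 5}  B6 = {1, 2}  B7 = {5, 8}  B8 = {8, 9}
Tree: B1–B2, B1–B3, B1–B4, B1–B5, B5–B6, B5–B7, B7–B8
Every bag has size at most 2, so the width is 2 − 1 = 1 and tw(G) ≤ 1. Any graph with an edge has treewidth ≥ 1, and G has the edge 5–3. Hence tw(G) = 1 exactly.

1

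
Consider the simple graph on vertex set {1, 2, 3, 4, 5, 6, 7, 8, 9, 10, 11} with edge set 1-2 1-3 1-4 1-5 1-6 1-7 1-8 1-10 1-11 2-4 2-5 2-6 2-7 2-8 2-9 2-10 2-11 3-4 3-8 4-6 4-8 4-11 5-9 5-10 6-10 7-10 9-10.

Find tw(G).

3

A width-3 tree decomposition is:
Bags: B1 = {1, 2, 4, 6}  B2 = {1, 2, 4, 8}  B3 = {1, 2, 6, 10}  B4 = {1, 2, 5, 10}  B5 = {2, 5, 9, 10}  B6 = {1, 3, 4, 8}  B7 = {1, 2, 7, 10}  B8 = {1, 2, 4, 11}
Tree: B1–B2, B1–B3, B3–B4, B4–B5, B2–B6, B4–B7, B2–B8
The largest bag has 4 vertices, giving width 3; this decomposition certifies tw(G) ≤ 3. Conversely, {1, 2, 5, 10} is a clique of size 4, and the vertices of any clique must share a bag in every tree decomposition; so some bag has ≥ 4 vertices and tw(G) ≥ 3. Hence tw(G) = 3 exactly.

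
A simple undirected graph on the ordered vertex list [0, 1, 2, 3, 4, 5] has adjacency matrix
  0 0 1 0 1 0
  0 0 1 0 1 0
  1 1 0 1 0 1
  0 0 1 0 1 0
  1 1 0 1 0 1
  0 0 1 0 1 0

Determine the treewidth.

A width-2 tree decomposition is:
Bags: B1 = {2, 4, 5}  B2 = {1, 2, 4}  B3 = {0, 2, 4}  B4 = {2, 3, 4}
Tree: B1–B2, B2–B3, B3–B4
Each bag holds 3 vertices, so the decomposition has width 2, which upper-bounds the treewidth. The edges 5–2–1–4–5 form a cycle, so G is not a tree and its treewidth is at least 2. Hence tw(G) = 2 exactly.

2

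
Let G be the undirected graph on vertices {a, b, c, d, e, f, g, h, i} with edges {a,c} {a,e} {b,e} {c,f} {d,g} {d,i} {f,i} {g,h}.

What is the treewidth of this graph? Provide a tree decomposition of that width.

Every bag has size at most 2, so the width is 2 − 1 = 1 and tw(G) ≤ 1. Since G has at least one edge (e.g. b–e), it is not an edgeless graph, so tw(G) ≥ 1. The upper and lower bounds meet at 1, so that is the treewidth.

Treewidth 1.
Bags: B1 = {b, e}  B2 = {a, e}  B3 = {a, c}  B4 = {c, f}  B5 = {f, i}  B6 = {d, i}  B7 = {d, g}  B8 = {g, h}
Tree: B1–B2, B2–B3, B3–B4, B4–B5, B5–B6, B6–B7, B7–B8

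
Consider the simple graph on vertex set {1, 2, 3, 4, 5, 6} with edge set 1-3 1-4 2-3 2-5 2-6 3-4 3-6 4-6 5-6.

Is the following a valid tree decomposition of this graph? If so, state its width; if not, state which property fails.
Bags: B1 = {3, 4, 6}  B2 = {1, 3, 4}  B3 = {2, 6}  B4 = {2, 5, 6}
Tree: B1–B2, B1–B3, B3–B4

A tree decomposition must satisfy three properties: every vertex lies in some bag; for every edge, both endpoints lie together in some bag; and for every vertex, the bags containing it form a connected subtree. Here edge (3,2) lies in no bag, so the decomposition is invalid.

No — edge (3,2) lies in no bag.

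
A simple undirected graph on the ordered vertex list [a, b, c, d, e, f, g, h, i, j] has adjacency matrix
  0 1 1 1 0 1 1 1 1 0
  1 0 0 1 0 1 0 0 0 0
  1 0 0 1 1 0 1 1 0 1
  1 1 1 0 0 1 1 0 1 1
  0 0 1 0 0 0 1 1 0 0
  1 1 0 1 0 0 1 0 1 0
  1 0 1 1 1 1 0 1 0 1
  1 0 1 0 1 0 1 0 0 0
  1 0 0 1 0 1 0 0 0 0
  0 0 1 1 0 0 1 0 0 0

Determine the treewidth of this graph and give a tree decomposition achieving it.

Treewidth 3.
One such decomposition:
Bags: B1 = {a, c, g, h}  B2 = {c, e, g, h}  B3 = {a, c, d, g}  B4 = {c, d, g, j}  B5 = {a, d, f, g}  B6 = {a, d, f, i}  B7 = {a, b, d, f}
Tree: B1–B2, B1–B3, B3–B4, B3–B5, B5–B6, B5–B7

Each bag holds 4 vertices, so the decomposition has width 3, which upper-bounds the treewidth. Conversely, {c, d, g, j} is a clique of size 4, and the vertices of any clique must share a bag in every tree decomposition; so some bag has ≥ 4 vertices and tw(G) ≥ 3. Combining the bounds, tw(G) = 3.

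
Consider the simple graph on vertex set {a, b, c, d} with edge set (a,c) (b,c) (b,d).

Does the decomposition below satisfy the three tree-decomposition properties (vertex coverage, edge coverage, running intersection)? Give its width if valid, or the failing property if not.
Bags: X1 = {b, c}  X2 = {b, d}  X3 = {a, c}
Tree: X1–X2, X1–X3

Every vertex of G appears in some bag (union = {a, b, c, d}); every edge is covered by a bag; and for each vertex v the set of bags containing v is connected in the bag tree. The decomposition is therefore valid. The largest bag has 2 vertices, so the width is 1.

Yes; width 1.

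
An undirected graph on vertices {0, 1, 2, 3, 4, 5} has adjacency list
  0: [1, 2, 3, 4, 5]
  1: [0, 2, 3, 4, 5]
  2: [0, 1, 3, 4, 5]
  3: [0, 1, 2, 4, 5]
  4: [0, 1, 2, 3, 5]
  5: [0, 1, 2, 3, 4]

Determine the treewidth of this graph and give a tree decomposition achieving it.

With just one bag of size 6, the width is 6 − 1 = 5, so tw(G) ≤ 5. On the other hand G contains the 6-clique {0, 1, 2, 3, 4, 5}. A clique must lie in a single bag of any decomposition, so no decomposition can have width below 5. The upper and lower bounds meet at 5, so that is the treewidth.

Treewidth 5.
One optimal decomposition is:
Bags: B1 = {0, 1, 2, 3, 4, 5}
Tree: (single bag)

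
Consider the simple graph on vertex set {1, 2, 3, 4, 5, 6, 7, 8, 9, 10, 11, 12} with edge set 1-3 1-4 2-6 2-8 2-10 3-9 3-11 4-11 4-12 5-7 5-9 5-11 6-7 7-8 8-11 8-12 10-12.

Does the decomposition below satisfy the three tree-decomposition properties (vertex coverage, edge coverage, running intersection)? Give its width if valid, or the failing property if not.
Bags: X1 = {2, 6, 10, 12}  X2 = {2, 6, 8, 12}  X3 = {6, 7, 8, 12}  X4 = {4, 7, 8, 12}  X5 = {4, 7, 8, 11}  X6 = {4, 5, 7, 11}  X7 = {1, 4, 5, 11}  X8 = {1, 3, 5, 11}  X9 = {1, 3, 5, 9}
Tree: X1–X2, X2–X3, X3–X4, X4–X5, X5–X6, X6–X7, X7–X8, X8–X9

Every vertex of G appears in some bag (union = {1, 2, 3, 4, 5, 6, 7, 8, 9, 10, 11, 12}); every edge is covered by a bag; and for each vertex v the set of bags containing v is connected in the bag tree. The decomposition is therefore valid. The largest bag has 4 vertices, so the width is 3.

Yes; width 3.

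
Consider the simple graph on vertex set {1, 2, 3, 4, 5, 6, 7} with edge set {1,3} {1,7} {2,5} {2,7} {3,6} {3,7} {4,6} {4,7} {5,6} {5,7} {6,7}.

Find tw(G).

2

A width-2 tree decomposition is:
Bags: B1 = {3, 6, 7}  B2 = {5, 6, 7}  B3 = {4, 6, 7}  B4 = {1, 3, 7}  B5 = {2, 5, 7}
Tree: B1–B2, B2–B3, B1–B4, B2–B5
The largest bag has 3 vertices, giving width 2; this decomposition certifies tw(G) ≤ 2. On the other hand G contains the 3-clique {1, 3, 7}. A clique must lie in a single bag of any decomposition, so no decomposition can have width below 2. Combining the bounds, tw(G) = 2.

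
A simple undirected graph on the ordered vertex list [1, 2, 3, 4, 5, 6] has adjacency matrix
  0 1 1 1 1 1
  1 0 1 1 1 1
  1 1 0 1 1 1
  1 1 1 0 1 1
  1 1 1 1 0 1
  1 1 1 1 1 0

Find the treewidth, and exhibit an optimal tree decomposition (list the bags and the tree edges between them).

Treewidth 5.
Bags: B1 = {1, 2, 3, 4, 5, 6}
Tree: (single bag)

A single bag containing all 6 vertices is trivially a valid decomposition of width 5. For the lower bound, the 6 vertices {1, 2, 3, 4, 5, 6} are pairwise adjacent, and any tree decomposition puts a clique entirely inside one bag — forcing width ≥ 5. Hence tw(G) = 5 exactly.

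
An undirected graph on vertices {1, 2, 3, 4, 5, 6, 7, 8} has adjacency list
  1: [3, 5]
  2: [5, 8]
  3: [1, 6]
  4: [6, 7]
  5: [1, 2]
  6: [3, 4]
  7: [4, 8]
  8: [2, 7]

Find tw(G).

A width-2 tree decomposition is:
Bags: B1 = {1, 3, 5}  B2 = {2, 3, 5}  B3 = {2, 3, 8}  B4 = {3, 7, 8}  B5 = {3, 4, 7}  B6 = {3, 4, 6}
Tree: B1–B2, B2–B3, B3–B4, B4–B5, B5–B6
Each bag holds 3 vertices, so the decomposition has width 2, which upper-bounds the treewidth. The edges 3–1–5–2–8–7–4–6–3 form a cycle, so G is not a tree and its treewidth is at least 2. Therefore the treewidth is 2.

2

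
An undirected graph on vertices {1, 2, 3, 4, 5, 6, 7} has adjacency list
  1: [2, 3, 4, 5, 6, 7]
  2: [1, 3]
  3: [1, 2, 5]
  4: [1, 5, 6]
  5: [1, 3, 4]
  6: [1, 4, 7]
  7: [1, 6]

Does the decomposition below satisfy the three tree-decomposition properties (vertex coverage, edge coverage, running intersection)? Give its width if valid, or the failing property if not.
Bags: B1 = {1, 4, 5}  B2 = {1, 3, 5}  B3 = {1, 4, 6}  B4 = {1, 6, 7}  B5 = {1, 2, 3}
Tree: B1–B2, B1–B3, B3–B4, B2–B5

Checking the three conditions: (i) the bags cover all of {1, 2, 3, 4, 5, 6, 7}; (ii) for each edge, some bag contains both endpoints; (iii) the bags containing any fixed vertex form a subtree. All hold, so the decomposition is valid with width 3 − 1 = 2.

Yes; width 2.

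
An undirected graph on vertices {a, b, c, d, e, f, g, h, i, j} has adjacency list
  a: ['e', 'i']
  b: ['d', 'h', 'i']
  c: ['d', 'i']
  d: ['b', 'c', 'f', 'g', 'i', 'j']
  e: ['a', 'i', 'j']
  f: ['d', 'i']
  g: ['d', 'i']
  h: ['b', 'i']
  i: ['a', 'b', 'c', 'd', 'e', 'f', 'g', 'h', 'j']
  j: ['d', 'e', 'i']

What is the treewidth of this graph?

A width-2 tree decomposition is:
Bags: B1 = {b, d, i}  B2 = {d, f, i}  B3 = {d, i, j}  B4 = {b, h, i}  B5 = {e, i, j}  B6 = {d, g, i}  B7 = {c, d, i}  B8 = {a, e, i}
Tree: B1–B2, B1–B3, B1–B4, B3–B5, B3–B6, B6–B7, B5–B8
Every bag has size at most 3, so the width is 3 − 1 = 2 and tw(G) ≤ 2. For the lower bound, the 3 vertices {d, f, i} are pairwise adjacent, and any tree decomposition puts a clique entirely inside one bag — forcing width ≥ 2. Therefore the treewidth is 2.

2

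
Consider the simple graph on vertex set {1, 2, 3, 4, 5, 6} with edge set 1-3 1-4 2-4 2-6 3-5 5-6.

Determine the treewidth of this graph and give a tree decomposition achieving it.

Treewidth 2.
One such decomposition:
Bags: B1 = {3, 5, 6}  B2 = {1, 3, 6}  B3 = {1, 4, 6}  B4 = {2, 4, 6}
Tree: B1–B2, B2–B3, B3–B4

Every bag has size at most 3, so the width is 3 − 1 = 2 and tw(G) ≤ 2. Since 6–5–3–1–4–2–6 is a cycle in G, G is not acyclic. Forests are exactly the graphs of treewidth ≤ 1, so tw(G) ≥ 2. Therefore the treewidth is 2.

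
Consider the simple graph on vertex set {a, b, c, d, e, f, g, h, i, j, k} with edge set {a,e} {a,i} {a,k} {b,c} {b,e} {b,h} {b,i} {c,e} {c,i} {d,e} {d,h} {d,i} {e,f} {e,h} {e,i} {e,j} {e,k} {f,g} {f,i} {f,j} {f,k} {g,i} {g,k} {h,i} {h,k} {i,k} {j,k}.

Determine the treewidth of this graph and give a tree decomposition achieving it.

Treewidth 3.
Bags: B1 = {e, f, i, k}  B2 = {e, h, i, k}  B3 = {b, e, h, i}  B4 = {b, c, e, i}  B5 = {a, e, i, k}  B6 = {f, g, i, k}  B7 = {e, f, j, k}  B8 = {d, e, h, i}
Tree: B1–B2, B2–B3, B3–B4, B1–B5, B1–B6, B1–B7, B2–B8

Every bag has size at most 4, so the width is 4 − 1 = 3 and tw(G) ≤ 3. Conversely, {e, f, j, k} is a clique of size 4, and the vertices of any clique must share a bag in every tree decomposition; so some bag has ≥ 4 vertices and tw(G) ≥ 3. Therefore the treewidth is 3.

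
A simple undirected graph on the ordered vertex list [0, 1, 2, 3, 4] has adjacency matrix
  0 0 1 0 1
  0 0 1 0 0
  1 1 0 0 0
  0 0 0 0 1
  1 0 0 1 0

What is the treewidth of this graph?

1

A width-1 tree decomposition is:
Bags: B1 = {3, 4}  B2 = {0, 4}  B3 = {0, 2}  B4 = {1, 2}
Tree: B1–B2, B2–B3, B3–B4
Each bag holds 2 vertices, so the decomposition has width 1, which upper-bounds the treewidth. G has an edge, so its treewidth is at least 1. Combining the bounds, tw(G) = 1.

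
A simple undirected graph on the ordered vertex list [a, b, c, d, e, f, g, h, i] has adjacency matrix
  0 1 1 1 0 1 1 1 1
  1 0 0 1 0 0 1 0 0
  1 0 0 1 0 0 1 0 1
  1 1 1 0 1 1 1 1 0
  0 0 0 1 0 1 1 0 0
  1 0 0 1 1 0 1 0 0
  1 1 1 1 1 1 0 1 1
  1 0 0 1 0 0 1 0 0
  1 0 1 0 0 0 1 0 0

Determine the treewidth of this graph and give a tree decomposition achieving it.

Each bag holds 4 vertices, so the decomposition has width 3, which upper-bounds the treewidth. For the lower bound, the 4 vertices {d, e, f, g} are pairwise adjacent, and any tree decomposition puts a clique entirely inside one bag — forcing width ≥ 3. Therefore the treewidth is 3.

Treewidth 3.
Bags: B1 = {a, c, d, g}  B2 = {a, c, g, i}  B3 = {a, d, f, g}  B4 = {a, b, d, g}  B5 = {d, e, f, g}  B6 = {a, d, g, h}
Tree: B1–B2, B1–B3, B3–B4, B3–B5, B3–B6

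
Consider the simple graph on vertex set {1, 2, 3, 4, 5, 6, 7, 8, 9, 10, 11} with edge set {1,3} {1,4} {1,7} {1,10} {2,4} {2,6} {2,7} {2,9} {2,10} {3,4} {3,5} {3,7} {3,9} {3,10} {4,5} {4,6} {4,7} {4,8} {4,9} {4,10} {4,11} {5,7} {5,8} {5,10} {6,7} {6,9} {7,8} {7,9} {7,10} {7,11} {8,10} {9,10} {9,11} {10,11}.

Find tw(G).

4

A width-4 tree decomposition is:
Bags: B1 = {4, 7, 9, 10, 11}  B2 = {3, 4, 7, 9, 10}  B3 = {2, 4, 7, 9, 10}  B4 = {1, 3, 4, 7, 10}  B5 = {3, 4, 5, 7, 10}  B6 = {4, 5, 7, 8, 10}  B7 = {2, 4, 6, 7, 9}
Tree: B1–B2, B2–B3, B2–B4, B4–B5, B5–B6, B3–B7
The largest bag has 5 vertices, giving width 4; this decomposition certifies tw(G) ≤ 4. On the other hand G contains the 5-clique {4, 5, 7, 8, 10}. A clique must lie in a single bag of any decomposition, so no decomposition can have width below 4. The upper and lower bounds meet at 4, so that is the treewidth.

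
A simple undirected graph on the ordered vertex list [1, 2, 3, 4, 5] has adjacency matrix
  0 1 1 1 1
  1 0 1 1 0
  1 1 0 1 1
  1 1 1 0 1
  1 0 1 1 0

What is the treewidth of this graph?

A width-3 tree decomposition is:
Bags: B1 = {1, 2, 3, 4}  B2 = {1, 3, 4, 5}
Tree: B1–B2
Every bag has size at most 4, so the width is 4 − 1 = 3 and tw(G) ≤ 3. Conversely, {1, 2, 3, 4} is a clique of size 4, and the vertices of any clique must share a bag in every tree decomposition; so some bag has ≥ 4 vertices and tw(G) ≥ 3. Hence tw(G) = 3 exactly.

3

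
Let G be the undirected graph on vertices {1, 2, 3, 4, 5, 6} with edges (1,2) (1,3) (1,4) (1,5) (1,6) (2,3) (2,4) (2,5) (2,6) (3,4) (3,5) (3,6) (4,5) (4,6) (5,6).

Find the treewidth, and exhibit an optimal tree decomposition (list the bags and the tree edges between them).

A single bag containing all 6 vertices is trivially a valid decomposition of width 5. For the lower bound, the 6 vertices {1, 2, 3, 4, 5, 6} are pairwise adjacent, and any tree decomposition puts a clique entirely inside one bag — forcing width ≥ 5. Therefore the treewidth is 5.

Treewidth 5.
One such decomposition:
Bags: B1 = {1, 2, 3, 4, 5, 6}
Tree: (single bag)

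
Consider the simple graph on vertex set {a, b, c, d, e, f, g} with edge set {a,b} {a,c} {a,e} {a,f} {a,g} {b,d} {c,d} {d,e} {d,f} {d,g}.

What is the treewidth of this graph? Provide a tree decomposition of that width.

Treewidth 2.
One optimal decomposition is:
Bags: B1 = {a, b, d}  B2 = {a, d, g}  B3 = {a, d, e}  B4 = {a, d, f}  B5 = {a, c, d}
Tree: B1–B2, B2–B3, B3–B4, B4–B5

Every bag has size at most 3, so the width is 3 − 1 = 2 and tw(G) ≤ 2. For the lower bound, G contains the cycle d–b–a–g–d, so G is not a forest; only forests have treewidth ≤ 1, hence tw(G) ≥ 2. The upper and lower bounds meet at 2, so that is the treewidth.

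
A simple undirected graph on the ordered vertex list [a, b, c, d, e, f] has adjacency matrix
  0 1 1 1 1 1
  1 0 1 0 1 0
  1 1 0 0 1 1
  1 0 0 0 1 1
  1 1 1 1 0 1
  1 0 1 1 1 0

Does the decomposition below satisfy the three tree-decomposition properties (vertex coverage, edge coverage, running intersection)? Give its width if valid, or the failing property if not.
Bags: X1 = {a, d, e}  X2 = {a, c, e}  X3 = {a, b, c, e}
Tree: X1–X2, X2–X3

A tree decomposition must satisfy three properties: every vertex lies in some bag; for every edge, both endpoints lie together in some bag; and for every vertex, the bags containing it form a connected subtree. Here vertex f appears in no bag, so the decomposition is invalid.

No — vertex f appears in no bag.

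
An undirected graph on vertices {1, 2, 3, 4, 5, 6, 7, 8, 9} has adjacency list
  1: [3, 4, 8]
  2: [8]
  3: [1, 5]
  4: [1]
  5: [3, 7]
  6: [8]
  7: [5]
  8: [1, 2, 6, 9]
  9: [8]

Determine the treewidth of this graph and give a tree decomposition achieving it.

Each bag holds 2 vertices, so the decomposition has width 1, which upper-bounds the treewidth. G has an edge, so its treewidth is at least 1. Combining the bounds, tw(G) = 1.

Treewidth 1.
One such decomposition:
Bags: B1 = {1, 8}  B2 = {1, 3}  B3 = {6, 8}  B4 = {3, 5}  B5 = {2, 8}  B6 = {1, 4}  B7 = {8, 9}  B8 = {5, 7}
Tree: B1–B2, B1–B3, B2–B4, B1–B5, B2–B6, B5–B7, B4–B8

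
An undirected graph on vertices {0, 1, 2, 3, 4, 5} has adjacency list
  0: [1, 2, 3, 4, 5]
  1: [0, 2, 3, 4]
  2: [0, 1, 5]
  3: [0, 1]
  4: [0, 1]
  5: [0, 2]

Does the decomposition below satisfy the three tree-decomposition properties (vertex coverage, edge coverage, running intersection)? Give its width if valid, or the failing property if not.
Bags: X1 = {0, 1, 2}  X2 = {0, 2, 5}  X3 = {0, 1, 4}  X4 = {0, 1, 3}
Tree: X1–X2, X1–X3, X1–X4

Yes; width 2.

Vertex coverage: the bags together contain {0, 1, 2, 3, 4, 5}, the full vertex set. Edge coverage: each edge of G has both endpoints in at least one bag. Running intersection: for every vertex, the bags containing it form a connected subtree. All three properties hold, so this is a valid tree decomposition of width max|bag| − 1 = 2, and hence tw(G) ≤ 2.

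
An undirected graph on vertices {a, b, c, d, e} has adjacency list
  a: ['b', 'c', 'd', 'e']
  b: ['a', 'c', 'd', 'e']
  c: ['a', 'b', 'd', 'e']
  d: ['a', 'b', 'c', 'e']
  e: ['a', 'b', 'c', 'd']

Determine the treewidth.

4

A width-4 tree decomposition is:
Bags: B1 = {a, b, c, d, e}
Tree: (single bag)
A single bag containing all 5 vertices is trivially a valid decomposition of width 4. For the lower bound, the 5 vertices {a, b, c, d, e} are pairwise adjacent, and any tree decomposition puts a clique entirely inside one bag — forcing width ≥ 4. The upper and lower bounds meet at 4, so that is the treewidth.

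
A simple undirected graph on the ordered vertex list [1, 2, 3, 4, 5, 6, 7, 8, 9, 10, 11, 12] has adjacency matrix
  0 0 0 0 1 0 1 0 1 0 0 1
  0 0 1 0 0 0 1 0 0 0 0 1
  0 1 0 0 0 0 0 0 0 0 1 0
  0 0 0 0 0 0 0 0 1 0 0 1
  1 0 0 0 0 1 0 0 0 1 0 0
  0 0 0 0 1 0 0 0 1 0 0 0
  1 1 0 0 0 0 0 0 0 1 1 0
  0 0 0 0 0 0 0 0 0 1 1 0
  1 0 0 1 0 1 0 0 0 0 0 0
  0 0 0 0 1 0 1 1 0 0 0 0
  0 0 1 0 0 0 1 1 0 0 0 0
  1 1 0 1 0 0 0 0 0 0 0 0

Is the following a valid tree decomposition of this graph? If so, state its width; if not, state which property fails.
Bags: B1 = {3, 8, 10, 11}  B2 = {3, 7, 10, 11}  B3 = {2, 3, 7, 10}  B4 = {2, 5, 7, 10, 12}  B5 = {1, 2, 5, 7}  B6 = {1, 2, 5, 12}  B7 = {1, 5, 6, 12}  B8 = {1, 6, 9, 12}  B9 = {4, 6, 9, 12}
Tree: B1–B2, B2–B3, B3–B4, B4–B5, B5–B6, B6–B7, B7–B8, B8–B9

No — bags containing vertex 12 are not connected in the tree.

A tree decomposition must satisfy three properties: every vertex lies in some bag; for every edge, both endpoints lie together in some bag; and for every vertex, the bags containing it form a connected subtree. Here bags containing vertex 12 are not connected in the tree, so the decomposition is invalid.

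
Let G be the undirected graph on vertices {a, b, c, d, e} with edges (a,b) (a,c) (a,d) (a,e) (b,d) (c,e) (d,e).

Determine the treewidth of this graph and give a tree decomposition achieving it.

Treewidth 2.
One such decomposition:
Bags: B1 = {a, b, d}  B2 = {a, d, e}  B3 = {a, c, e}
Tree: B1–B2, B2–B3

Each bag holds 3 vertices, so the decomposition has width 2, which upper-bounds the treewidth. Conversely, {a, d, e} is a clique of size 3, and the vertices of any clique must share a bag in every tree decomposition; so some bag has ≥ 3 vertices and tw(G) ≥ 2. Therefore the treewidth is 2.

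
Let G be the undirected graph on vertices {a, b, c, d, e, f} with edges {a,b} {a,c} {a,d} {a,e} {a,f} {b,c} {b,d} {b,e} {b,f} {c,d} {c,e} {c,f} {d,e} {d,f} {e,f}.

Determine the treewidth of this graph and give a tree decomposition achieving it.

With just one bag of size 6, the width is 6 − 1 = 5, so tw(G) ≤ 5. On the other hand G contains the 6-clique {a, b, c, d, e, f}. A clique must lie in a single bag of any decomposition, so no decomposition can have width below 5. The upper and lower bounds meet at 5, so that is the treewidth.

Treewidth 5.
One optimal decomposition is:
Bags: B1 = {a, b, c, d, e, f}
Tree: (single bag)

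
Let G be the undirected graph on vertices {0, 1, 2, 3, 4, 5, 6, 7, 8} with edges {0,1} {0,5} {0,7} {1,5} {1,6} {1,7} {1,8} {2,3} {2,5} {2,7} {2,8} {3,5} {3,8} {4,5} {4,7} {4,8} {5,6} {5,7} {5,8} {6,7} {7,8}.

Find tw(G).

A width-3 tree decomposition is:
Bags: B1 = {1, 5, 7, 8}  B2 = {4, 5, 7, 8}  B3 = {2, 5, 7, 8}  B4 = {0, 1, 5, 7}  B5 = {2, 3, 5, 8}  B6 = {1, 5, 6, 7}
Tree: B1–B2, B2–B3, B1–B4, B3–B5, B1–B6
Each bag holds 4 vertices, so the decomposition has width 3, which upper-bounds the treewidth. Conversely, {2, 3, 5, 8} is a clique of size 4, and the vertices of any clique must share a bag in every tree decomposition; so some bag has ≥ 4 vertices and tw(G) ≥ 3. Therefore the treewidth is 3.

3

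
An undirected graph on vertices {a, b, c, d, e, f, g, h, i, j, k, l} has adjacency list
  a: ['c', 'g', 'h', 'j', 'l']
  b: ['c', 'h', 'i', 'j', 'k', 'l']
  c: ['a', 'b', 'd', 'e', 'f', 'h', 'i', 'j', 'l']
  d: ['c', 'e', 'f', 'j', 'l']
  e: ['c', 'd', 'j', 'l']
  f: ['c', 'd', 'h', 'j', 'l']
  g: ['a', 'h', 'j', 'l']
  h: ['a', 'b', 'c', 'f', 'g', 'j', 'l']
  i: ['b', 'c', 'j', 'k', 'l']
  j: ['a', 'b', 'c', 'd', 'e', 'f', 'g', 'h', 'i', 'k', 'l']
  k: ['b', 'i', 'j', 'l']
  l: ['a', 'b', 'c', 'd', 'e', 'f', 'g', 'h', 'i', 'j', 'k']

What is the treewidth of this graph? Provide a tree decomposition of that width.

Every bag has size at most 5, so the width is 5 − 1 = 4 and tw(G) ≤ 4. For the lower bound, the 5 vertices {a, g, h, j, l} are pairwise adjacent, and any tree decomposition puts a clique entirely inside one bag — forcing width ≥ 4. Combining the bounds, tw(G) = 4.

Treewidth 4.
One optimal decomposition is:
Bags: B1 = {b, c, h, j, l}  B2 = {a, c, h, j, l}  B3 = {c, f, h, j, l}  B4 = {a, g, h, j, l}  B5 = {c, d, f, j, l}  B6 = {c, d, e, j, l}  B7 = {b, c, i, j, l}  B8 = {b, i, j, k, l}
Tree: B1–B2, B2–B3, B2–B4, B3–B5, B5–B6, B1–B7, B7–B8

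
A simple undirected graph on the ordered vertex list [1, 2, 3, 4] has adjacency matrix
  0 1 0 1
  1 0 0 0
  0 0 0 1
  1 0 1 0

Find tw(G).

A width-1 tree decomposition is:
Bags: B1 = {1, 4}  B2 = {3, 4}  B3 = {1, 2}
Tree: B1–B2, B1–B3
Every bag has size at most 2, so the width is 2 − 1 = 1 and tw(G) ≤ 1. G has an edge, so its treewidth is at least 1. Hence tw(G) = 1 exactly.

1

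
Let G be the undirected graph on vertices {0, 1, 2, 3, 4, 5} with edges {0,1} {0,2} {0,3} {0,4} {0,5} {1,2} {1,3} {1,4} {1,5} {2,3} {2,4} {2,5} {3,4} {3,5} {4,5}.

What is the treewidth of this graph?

5

A width-5 tree decomposition is:
Bags: B1 = {0, 1, 2, 3, 4, 5}
Tree: (single bag)
A single bag containing all 6 vertices is trivially a valid decomposition of width 5. On the other hand G contains the 6-clique {0, 1, 2, 3, 4, 5}. A clique must lie in a single bag of any decomposition, so no decomposition can have width below 5. Hence tw(G) = 5 exactly.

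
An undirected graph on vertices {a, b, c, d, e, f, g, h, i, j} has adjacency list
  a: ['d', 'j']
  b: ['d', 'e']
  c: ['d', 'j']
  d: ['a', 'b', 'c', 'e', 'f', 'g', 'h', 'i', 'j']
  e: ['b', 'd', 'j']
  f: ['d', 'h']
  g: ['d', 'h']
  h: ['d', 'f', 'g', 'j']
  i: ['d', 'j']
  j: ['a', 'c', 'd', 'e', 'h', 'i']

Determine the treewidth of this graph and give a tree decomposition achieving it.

Every bag has size at most 3, so the width is 3 − 1 = 2 and tw(G) ≤ 2. For the lower bound, the 3 vertices {d, g, h} are pairwise adjacent, and any tree decomposition puts a clique entirely inside one bag — forcing width ≥ 2. Therefore the treewidth is 2.

Treewidth 2.
Bags: B1 = {c, d, j}  B2 = {d, h, j}  B3 = {d, i, j}  B4 = {d, f, h}  B5 = {d, e, j}  B6 = {d, g, h}  B7 = {b, d, e}  B8 = {a, d, j}
Tree: B1–B2, B1–B3, B2–B4, B1–B5, B2–B6, B5–B7, B3–B8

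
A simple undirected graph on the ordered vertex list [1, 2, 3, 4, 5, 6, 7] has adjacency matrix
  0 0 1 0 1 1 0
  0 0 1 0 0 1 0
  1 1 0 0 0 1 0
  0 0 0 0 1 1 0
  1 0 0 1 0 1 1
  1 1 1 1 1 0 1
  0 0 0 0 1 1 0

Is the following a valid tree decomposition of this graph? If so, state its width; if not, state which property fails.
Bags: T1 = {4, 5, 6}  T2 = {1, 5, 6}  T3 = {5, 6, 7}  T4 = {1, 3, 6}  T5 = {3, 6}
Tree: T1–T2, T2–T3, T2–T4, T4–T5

No — vertex 2 appears in no bag.

A tree decomposition must satisfy three properties: every vertex lies in some bag; for every edge, both endpoints lie together in some bag; and for every vertex, the bags containing it form a connected subtree. Here vertex 2 appears in no bag, so the decomposition is invalid.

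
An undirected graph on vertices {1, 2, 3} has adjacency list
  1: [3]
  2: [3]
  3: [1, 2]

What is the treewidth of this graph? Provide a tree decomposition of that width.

Every bag has size at most 2, so the width is 2 − 1 = 1 and tw(G) ≤ 1. Since G has at least one edge (e.g. 2–3), it is not an edgeless graph, so tw(G) ≥ 1. Therefore the treewidth is 1.

Treewidth 1.
Bags: B1 = {2, 3}  B2 = {1, 3}
Tree: B1–B2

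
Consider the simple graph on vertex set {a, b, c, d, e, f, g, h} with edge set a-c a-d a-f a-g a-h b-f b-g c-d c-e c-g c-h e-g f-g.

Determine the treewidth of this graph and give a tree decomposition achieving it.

Treewidth 2.
One optimal decomposition is:
Bags: B1 = {a, c, g}  B2 = {a, f, g}  B3 = {a, c, d}  B4 = {a, c, h}  B5 = {b, f, g}  B6 = {c, e, g}
Tree: B1–B2, B1–B3, B1–B4, B2–B5, B1–B6

Every bag has size at most 3, so the width is 3 − 1 = 2 and tw(G) ≤ 2. On the other hand G contains the 3-clique {a, c, d}. A clique must lie in a single bag of any decomposition, so no decomposition can have width below 2. Therefore the treewidth is 2.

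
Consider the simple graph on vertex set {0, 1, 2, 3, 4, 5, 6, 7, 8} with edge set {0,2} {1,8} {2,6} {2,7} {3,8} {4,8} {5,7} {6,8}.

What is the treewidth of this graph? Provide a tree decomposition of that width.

Every bag has size at most 2, so the width is 2 − 1 = 1 and tw(G) ≤ 1. Any graph with an edge has treewidth ≥ 1, and G has the edge 6–8. Therefore the treewidth is 1.

Treewidth 1.
Bags: B1 = {6, 8}  B2 = {2, 6}  B3 = {2, 7}  B4 = {1, 8}  B5 = {5, 7}  B6 = {4, 8}  B7 = {0, 2}  B8 = {3, 8}
Tree: B1–B2, B2–B3, B1–B4, B3–B5, B4–B6, B2–B7, B4–B8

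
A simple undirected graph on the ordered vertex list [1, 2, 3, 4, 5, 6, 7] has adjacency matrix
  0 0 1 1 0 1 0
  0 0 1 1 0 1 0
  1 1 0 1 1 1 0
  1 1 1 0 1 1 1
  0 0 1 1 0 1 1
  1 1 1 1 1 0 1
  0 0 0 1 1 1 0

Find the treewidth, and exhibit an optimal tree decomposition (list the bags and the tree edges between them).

The largest bag has 4 vertices, giving width 3; this decomposition certifies tw(G) ≤ 3. On the other hand G contains the 4-clique {1, 3, 4, 6}. A clique must lie in a single bag of any decomposition, so no decomposition can have width below 3. Therefore the treewidth is 3.

Treewidth 3.
One such decomposition:
Bags: B1 = {3, 4, 5, 6}  B2 = {1, 3, 4, 6}  B3 = {2, 3, 4, 6}  B4 = {4, 5, 6, 7}
Tree: B1–B2, B1–B3, B1–B4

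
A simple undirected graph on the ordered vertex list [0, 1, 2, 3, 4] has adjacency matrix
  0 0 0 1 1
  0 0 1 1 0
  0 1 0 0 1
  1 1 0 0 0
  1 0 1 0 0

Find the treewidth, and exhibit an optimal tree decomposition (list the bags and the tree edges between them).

Treewidth 2.
One optimal decomposition is:
Bags: B1 = {0, 1, 3}  B2 = {0, 1, 2}  B3 = {0, 2, 4}
Tree: B1–B2, B2–B3

The largest bag has 3 vertices, giving width 2; this decomposition certifies tw(G) ≤ 2. The edges 0–3–1–2–4–0 form a cycle, so G is not a tree and its treewidth is at least 2. Combining the bounds, tw(G) = 2.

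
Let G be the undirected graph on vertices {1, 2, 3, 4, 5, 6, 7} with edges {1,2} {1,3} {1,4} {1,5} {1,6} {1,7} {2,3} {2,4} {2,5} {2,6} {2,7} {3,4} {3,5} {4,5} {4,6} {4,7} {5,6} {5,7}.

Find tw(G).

A width-4 tree decomposition is:
Bags: B1 = {1, 2, 4, 5, 7}  B2 = {1, 2, 4, 5, 6}  B3 = {1, 2, 3, 4, 5}
Tree: B1–B2, B2–B3
Every bag has size at most 5, so the width is 5 − 1 = 4 and tw(G) ≤ 4. Conversely, {1, 2, 3, 4, 5} is a clique of size 5, and the vertices of any clique must share a bag in every tree decomposition; so some bag has ≥ 5 vertices and tw(G) ≥ 4. Hence tw(G) = 4 exactly.

4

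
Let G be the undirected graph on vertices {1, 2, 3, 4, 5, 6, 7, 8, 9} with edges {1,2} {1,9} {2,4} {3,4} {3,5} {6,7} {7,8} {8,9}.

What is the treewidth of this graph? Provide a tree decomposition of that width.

Treewidth 1.
Bags: B1 = {3, 5}  B2 = {3, 4}  B3 = {2, 4}  B4 = {1, 2}  B5 = {1, 9}  B6 = {8, 9}  B7 = {7, 8}  B8 = {6, 7}
Tree: B1–B2, B2–B3, B3–B4, B4–B5, B5–B6, B6–B7, B7–B8

The largest bag has 2 vertices, giving width 1; this decomposition certifies tw(G) ≤ 1. Any graph with an edge has treewidth ≥ 1, and G has the edge 5–3. Therefore the treewidth is 1.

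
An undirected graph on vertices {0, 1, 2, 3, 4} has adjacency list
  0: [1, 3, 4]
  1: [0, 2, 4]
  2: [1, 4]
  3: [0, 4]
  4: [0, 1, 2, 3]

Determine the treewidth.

A width-2 tree decomposition is:
Bags: B1 = {0, 1, 4}  B2 = {0, 3, 4}  B3 = {1, 2, 4}
Tree: B1–B2, B1–B3
Each bag holds 3 vertices, so the decomposition has width 2, which upper-bounds the treewidth. Conversely, {0, 1, 4} is a clique of size 3, and the vertices of any clique must share a bag in every tree decomposition; so some bag has ≥ 3 vertices and tw(G) ≥ 2. Therefore the treewidth is 2.

2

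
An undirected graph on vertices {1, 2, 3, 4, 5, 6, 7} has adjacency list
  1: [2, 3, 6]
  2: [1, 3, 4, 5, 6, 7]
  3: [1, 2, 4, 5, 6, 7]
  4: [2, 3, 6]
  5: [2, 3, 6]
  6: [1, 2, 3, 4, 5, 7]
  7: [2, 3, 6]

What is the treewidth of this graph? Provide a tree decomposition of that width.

The largest bag has 4 vertices, giving width 3; this decomposition certifies tw(G) ≤ 3. On the other hand G contains the 4-clique {1, 2, 3, 6}. A clique must lie in a single bag of any decomposition, so no decomposition can have width below 3. Combining the bounds, tw(G) = 3.

Treewidth 3.
Bags: B1 = {2, 3, 4, 6}  B2 = {2, 3, 5, 6}  B3 = {2, 3, 6, 7}  B4 = {1, 2, 3, 6}
Tree: B1–B2, B2–B3, B3–B4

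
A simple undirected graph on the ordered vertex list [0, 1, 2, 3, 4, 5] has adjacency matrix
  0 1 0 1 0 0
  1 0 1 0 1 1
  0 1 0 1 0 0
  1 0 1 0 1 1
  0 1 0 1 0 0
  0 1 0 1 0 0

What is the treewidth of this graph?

A width-2 tree decomposition is:
Bags: B1 = {1, 3, 4}  B2 = {0, 1, 3}  B3 = {1, 3, 5}  B4 = {1, 2, 3}
Tree: B1–B2, B2–B3, B3–B4
The largest bag has 3 vertices, giving width 2; this decomposition certifies tw(G) ≤ 2. The edges 4–3–0–1–4 form a cycle, so G is not a tree and its treewidth is at least 2. Hence tw(G) = 2 exactly.

2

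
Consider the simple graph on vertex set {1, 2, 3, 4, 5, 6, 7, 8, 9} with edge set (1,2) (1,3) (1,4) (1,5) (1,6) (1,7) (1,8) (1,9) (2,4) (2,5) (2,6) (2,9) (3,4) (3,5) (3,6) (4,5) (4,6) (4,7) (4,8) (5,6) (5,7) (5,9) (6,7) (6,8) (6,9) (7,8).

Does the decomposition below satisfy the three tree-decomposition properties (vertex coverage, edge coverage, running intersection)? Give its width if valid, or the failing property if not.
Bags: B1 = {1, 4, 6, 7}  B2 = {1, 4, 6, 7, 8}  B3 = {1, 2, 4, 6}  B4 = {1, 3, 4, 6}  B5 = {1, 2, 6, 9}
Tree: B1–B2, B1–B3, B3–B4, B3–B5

A tree decomposition must satisfy three properties: every vertex lies in some bag; for every edge, both endpoints lie together in some bag; and for every vertex, the bags containing it form a connected subtree. Here vertex 5 appears in no bag, so the decomposition is invalid.

No — vertex 5 appears in no bag.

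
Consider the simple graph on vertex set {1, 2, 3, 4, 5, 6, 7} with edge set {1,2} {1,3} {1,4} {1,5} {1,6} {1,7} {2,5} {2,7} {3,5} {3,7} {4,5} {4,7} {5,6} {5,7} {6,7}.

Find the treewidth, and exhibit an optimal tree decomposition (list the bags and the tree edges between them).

Treewidth 3.
One such decomposition:
Bags: B1 = {1, 2, 5, 7}  B2 = {1, 3, 5, 7}  B3 = {1, 4, 5, 7}  B4 = {1, 5, 6, 7}
Tree: B1–B2, B2–B3, B1–B4

Every bag has size at most 4, so the width is 4 − 1 = 3 and tw(G) ≤ 3. On the other hand G contains the 4-clique {1, 2, 5, 7}. A clique must lie in a single bag of any decomposition, so no decomposition can have width below 3. Hence tw(G) = 3 exactly.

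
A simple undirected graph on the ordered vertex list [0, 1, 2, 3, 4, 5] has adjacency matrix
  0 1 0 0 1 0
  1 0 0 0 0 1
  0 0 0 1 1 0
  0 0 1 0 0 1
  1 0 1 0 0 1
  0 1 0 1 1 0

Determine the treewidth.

A width-2 tree decomposition is:
Bags: B1 = {0, 1, 4}  B2 = {1, 4, 5}  B3 = {2, 4, 5}  B4 = {2, 3, 5}
Tree: B1–B2, B2–B3, B3–B4
Every bag has size at most 3, so the width is 3 − 1 = 2 and tw(G) ≤ 2. For the lower bound, G contains the cycle 0–1–5–4–0, so G is not a forest; only forests have treewidth ≤ 1, hence tw(G) ≥ 2. Therefore the treewidth is 2.

2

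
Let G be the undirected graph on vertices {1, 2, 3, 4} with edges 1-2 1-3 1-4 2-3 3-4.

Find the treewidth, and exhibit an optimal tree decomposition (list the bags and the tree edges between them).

Treewidth 2.
One optimal decomposition is:
Bags: B1 = {1, 2, 3}  B2 = {1, 3, 4}
Tree: B1–B2

Every bag has size at most 3, so the width is 3 − 1 = 2 and tw(G) ≤ 2. On the other hand G contains the 3-clique {1, 2, 3}. A clique must lie in a single bag of any decomposition, so no decomposition can have width below 2. Therefore the treewidth is 2.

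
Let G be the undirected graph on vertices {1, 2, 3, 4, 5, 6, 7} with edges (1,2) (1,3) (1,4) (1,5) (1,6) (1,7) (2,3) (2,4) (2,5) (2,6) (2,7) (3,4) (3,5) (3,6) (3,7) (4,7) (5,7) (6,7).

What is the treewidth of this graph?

4

A width-4 tree decomposition is:
Bags: B1 = {1, 2, 3, 5, 7}  B2 = {1, 2, 3, 6, 7}  B3 = {1, 2, 3, 4, 7}
Tree: B1–B2, B2–B3
The largest bag has 5 vertices, giving width 4; this decomposition certifies tw(G) ≤ 4. Conversely, {1, 2, 3, 4, 7} is a clique of size 5, and the vertices of any clique must share a bag in every tree decomposition; so some bag has ≥ 5 vertices and tw(G) ≥ 4. Hence tw(G) = 4 exactly.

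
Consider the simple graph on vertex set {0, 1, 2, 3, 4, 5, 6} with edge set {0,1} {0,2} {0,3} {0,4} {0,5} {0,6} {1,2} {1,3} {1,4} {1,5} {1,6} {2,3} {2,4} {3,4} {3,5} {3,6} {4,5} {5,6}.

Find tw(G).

A width-4 tree decomposition is:
Bags: B1 = {0, 1, 3, 5, 6}  B2 = {0, 1, 3, 4, 5}  B3 = {0, 1, 2, 3, 4}
Tree: B1–B2, B2–B3
The largest bag has 5 vertices, giving width 4; this decomposition certifies tw(G) ≤ 4. For the lower bound, the 5 vertices {0, 1, 2, 3, 4} are pairwise adjacent, and any tree decomposition puts a clique entirely inside one bag — forcing width ≥ 4. Combining the bounds, tw(G) = 4.

4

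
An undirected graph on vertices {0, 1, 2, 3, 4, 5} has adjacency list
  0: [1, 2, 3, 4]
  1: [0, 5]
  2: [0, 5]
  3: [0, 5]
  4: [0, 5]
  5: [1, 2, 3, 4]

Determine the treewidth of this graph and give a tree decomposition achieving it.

Treewidth 2.
One optimal decomposition is:
Bags: B1 = {0, 3, 5}  B2 = {0, 1, 5}  B3 = {0, 2, 5}  B4 = {0, 4, 5}
Tree: B1–B2, B2–B3, B3–B4

The largest bag has 3 vertices, giving width 2; this decomposition certifies tw(G) ≤ 2. For the lower bound, G contains the cycle 3–5–1–0–3, so G is not a forest; only forests have treewidth ≤ 1, hence tw(G) ≥ 2. Combining the bounds, tw(G) = 2.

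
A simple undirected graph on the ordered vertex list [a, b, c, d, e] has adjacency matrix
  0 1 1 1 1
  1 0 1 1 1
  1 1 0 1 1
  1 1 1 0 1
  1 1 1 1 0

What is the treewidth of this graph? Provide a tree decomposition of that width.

A single bag containing all 5 vertices is trivially a valid decomposition of width 4. Conversely, {a, b, c, d, e} is a clique of size 5, and the vertices of any clique must share a bag in every tree decomposition; so some bag has ≥ 5 vertices and tw(G) ≥ 4. Therefore the treewidth is 4.

Treewidth 4.
Bags: B1 = {a, b, c, d, e}
Tree: (single bag)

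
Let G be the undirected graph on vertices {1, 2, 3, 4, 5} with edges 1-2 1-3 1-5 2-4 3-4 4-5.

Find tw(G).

A width-2 tree decomposition is:
Bags: B1 = {1, 4, 5}  B2 = {1, 2, 4}  B3 = {1, 3, 4}
Tree: B1–B2, B2–B3
Each bag holds 3 vertices, so the decomposition has width 2, which upper-bounds the treewidth. Since 1–5–4–2–1 is a cycle in G, G is not acyclic. Forests are exactly the graphs of treewidth ≤ 1, so tw(G) ≥ 2. Therefore the treewidth is 2.

2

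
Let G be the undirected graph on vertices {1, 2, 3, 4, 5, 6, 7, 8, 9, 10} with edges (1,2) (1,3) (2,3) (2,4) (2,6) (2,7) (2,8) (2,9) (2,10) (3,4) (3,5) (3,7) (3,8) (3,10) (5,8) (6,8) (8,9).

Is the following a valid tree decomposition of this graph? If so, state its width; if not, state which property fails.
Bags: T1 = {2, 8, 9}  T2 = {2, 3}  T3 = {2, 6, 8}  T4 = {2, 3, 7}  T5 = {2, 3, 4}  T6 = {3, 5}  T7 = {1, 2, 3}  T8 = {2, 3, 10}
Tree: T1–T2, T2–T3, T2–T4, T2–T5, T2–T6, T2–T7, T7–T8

A tree decomposition must satisfy three properties: every vertex lies in some bag; for every edge, both endpoints lie together in some bag; and for every vertex, the bags containing it form a connected subtree. Here edge (8,3) lies in no bag, so the decomposition is invalid.

No — edge (8,3) lies in no bag.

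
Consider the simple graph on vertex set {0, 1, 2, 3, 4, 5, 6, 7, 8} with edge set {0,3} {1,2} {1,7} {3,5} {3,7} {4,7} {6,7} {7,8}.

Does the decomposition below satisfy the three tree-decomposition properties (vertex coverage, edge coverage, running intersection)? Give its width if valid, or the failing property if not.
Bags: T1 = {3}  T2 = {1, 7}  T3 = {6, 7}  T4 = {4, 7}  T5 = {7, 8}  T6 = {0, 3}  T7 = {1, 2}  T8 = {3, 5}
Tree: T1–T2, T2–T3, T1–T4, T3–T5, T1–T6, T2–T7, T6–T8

No — edge (7,3) lies in no bag.

A tree decomposition must satisfy three properties: every vertex lies in some bag; for every edge, both endpoints lie together in some bag; and for every vertex, the bags containing it form a connected subtree. Here edge (7,3) lies in no bag, so the decomposition is invalid.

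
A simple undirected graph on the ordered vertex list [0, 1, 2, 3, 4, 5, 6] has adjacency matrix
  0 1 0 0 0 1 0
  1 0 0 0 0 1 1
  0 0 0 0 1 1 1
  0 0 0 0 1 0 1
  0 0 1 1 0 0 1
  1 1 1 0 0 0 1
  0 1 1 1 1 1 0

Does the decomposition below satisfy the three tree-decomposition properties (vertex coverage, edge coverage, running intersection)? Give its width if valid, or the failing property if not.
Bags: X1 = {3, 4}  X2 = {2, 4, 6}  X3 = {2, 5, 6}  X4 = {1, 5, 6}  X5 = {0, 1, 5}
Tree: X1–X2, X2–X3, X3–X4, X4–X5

A tree decomposition must satisfy three properties: every vertex lies in some bag; for every edge, both endpoints lie together in some bag; and for every vertex, the bags containing it form a connected subtree. Here edge (6,3) lies in no bag, so the decomposition is invalid.

No — edge (6,3) lies in no bag.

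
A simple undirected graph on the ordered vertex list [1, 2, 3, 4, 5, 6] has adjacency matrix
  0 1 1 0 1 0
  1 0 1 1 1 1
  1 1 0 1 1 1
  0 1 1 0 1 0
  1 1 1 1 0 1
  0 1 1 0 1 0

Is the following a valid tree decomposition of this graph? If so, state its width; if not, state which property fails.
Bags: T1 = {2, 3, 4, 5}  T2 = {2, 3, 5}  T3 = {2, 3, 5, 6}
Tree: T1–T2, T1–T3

A tree decomposition must satisfy three properties: every vertex lies in some bag; for every edge, both endpoints lie together in some bag; and for every vertex, the bags containing it form a connected subtree. Here vertex 1 appears in no bag, so the decomposition is invalid.

No — vertex 1 appears in no bag.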